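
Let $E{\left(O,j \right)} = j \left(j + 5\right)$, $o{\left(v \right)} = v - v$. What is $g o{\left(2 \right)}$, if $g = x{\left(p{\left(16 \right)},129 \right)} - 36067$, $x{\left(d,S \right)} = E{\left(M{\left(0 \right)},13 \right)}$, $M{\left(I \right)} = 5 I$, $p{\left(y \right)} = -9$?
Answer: $0$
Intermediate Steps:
$o{\left(v \right)} = 0$
$E{\left(O,j \right)} = j \left(5 + j\right)$
$x{\left(d,S \right)} = 234$ ($x{\left(d,S \right)} = 13 \left(5 + 13\right) = 13 \cdot 18 = 234$)
$g = -35833$ ($g = 234 - 36067 = -35833$)
$g o{\left(2 \right)} = \left(-35833\right) 0 = 0$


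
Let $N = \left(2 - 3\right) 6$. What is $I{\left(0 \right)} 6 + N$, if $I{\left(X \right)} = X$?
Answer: $-6$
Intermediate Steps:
$N = -6$ ($N = \left(-1\right) 6 = -6$)
$I{\left(0 \right)} 6 + N = 0 \cdot 6 - 6 = 0 - 6 = -6$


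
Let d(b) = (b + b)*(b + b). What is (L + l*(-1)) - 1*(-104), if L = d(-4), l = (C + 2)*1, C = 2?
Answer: 164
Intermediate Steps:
d(b) = 4*b**2 (d(b) = (2*b)*(2*b) = 4*b**2)
l = 4 (l = (2 + 2)*1 = 4*1 = 4)
L = 64 (L = 4*(-4)**2 = 4*16 = 64)
(L + l*(-1)) - 1*(-104) = (64 + 4*(-1)) - 1*(-104) = (64 - 4) + 104 = 60 + 104 = 164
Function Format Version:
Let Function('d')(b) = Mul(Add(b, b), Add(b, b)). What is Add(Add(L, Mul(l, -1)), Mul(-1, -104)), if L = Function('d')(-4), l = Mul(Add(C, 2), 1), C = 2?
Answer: 164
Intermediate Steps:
Function('d')(b) = Mul(4, Pow(b, 2)) (Function('d')(b) = Mul(Mul(2, b), Mul(2, b)) = Mul(4, Pow(b, 2)))
l = 4 (l = Mul(Add(2, 2), 1) = Mul(4, 1) = 4)
L = 64 (L = Mul(4, Pow(-4, 2)) = Mul(4, 16) = 64)
Add(Add(L, Mul(l, -1)), Mul(-1, -104)) = Add(Add(64, Mul(4, -1)), Mul(-1, -104)) = Add(Add(64, -4), 104) = Add(60, 104) = 164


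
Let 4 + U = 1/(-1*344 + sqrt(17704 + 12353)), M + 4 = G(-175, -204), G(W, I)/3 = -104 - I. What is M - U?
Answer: 615908/2053 + sqrt(30057)/88279 ≈ 300.01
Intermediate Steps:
G(W, I) = -312 - 3*I (G(W, I) = 3*(-104 - I) = -312 - 3*I)
M = 296 (M = -4 + (-312 - 3*(-204)) = -4 + (-312 + 612) = -4 + 300 = 296)
U = -4 + 1/(-344 + sqrt(30057)) (U = -4 + 1/(-1*344 + sqrt(17704 + 12353)) = -4 + 1/(-344 + sqrt(30057)) ≈ -4.0059)
M - U = 296 - (-8220/2053 - sqrt(30057)/88279) = 296 + (8220/2053 + sqrt(30057)/88279) = 615908/2053 + sqrt(30057)/88279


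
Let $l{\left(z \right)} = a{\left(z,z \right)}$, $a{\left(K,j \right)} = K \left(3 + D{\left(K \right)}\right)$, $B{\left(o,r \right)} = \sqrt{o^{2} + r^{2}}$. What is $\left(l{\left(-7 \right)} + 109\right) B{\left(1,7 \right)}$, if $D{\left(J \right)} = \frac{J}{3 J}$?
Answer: $\frac{1285 \sqrt{2}}{3} \approx 605.75$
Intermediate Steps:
$D{\left(J \right)} = \frac{1}{3}$ ($D{\left(J \right)} = J \frac{1}{3 J} = \frac{1}{3}$)
$a{\left(K,j \right)} = \frac{10 K}{3}$ ($a{\left(K,j \right)} = K \left(3 + \frac{1}{3}\right) = K \frac{10}{3} = \frac{10 K}{3}$)
$l{\left(z \right)} = \frac{10 z}{3}$
$\left(l{\left(-7 \right)} + 109\right) B{\left(1,7 \right)} = \left(\frac{10}{3} \left(-7\right) + 109\right) \sqrt{1^{2} + 7^{2}} = \left(- \frac{70}{3} + 109\right) \sqrt{1 + 49} = \frac{257 \sqrt{50}}{3} = \frac{257 \cdot 5 \sqrt{2}}{3} = \frac{1285 \sqrt{2}}{3}$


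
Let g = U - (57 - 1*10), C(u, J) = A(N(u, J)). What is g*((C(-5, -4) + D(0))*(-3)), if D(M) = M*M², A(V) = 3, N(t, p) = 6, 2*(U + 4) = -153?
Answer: 2295/2 ≈ 1147.5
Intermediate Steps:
U = -161/2 (U = -4 + (½)*(-153) = -4 - 153/2 = -161/2 ≈ -80.500)
C(u, J) = 3
D(M) = M³
g = -255/2 (g = -161/2 - (57 - 1*10) = -161/2 - (57 - 10) = -161/2 - 1*47 = -161/2 - 47 = -255/2 ≈ -127.50)
g*((C(-5, -4) + D(0))*(-3)) = -255*(3 + 0³)*(-3)/2 = -255*(3 + 0)*(-3)/2 = -765*(-3)/2 = -255/2*(-9) = 2295/2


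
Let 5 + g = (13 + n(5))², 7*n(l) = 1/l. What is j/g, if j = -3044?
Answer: -3728900/201811 ≈ -18.477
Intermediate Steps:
n(l) = 1/(7*l) (n(l) = (1/l)/7 = 1/(7*l))
g = 201811/1225 (g = -5 + (13 + (⅐)/5)² = -5 + (13 + (⅐)*(⅕))² = -5 + (13 + 1/35)² = -5 + (456/35)² = -5 + 207936/1225 = 201811/1225 ≈ 164.74)
j/g = -3044/201811/1225 = -3044*1225/201811 = -3728900/201811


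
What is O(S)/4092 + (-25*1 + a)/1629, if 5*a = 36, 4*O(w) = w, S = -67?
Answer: -667489/44439120 ≈ -0.015020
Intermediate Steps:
O(w) = w/4
a = 36/5 (a = (1/5)*36 = 36/5 ≈ 7.2000)
O(S)/4092 + (-25*1 + a)/1629 = ((1/4)*(-67))/4092 + (-25*1 + 36/5)/1629 = -67/4*1/4092 + (-25 + 36/5)*(1/1629) = -67/16368 - 89/5*1/1629 = -67/16368 - 89/8145 = -667489/44439120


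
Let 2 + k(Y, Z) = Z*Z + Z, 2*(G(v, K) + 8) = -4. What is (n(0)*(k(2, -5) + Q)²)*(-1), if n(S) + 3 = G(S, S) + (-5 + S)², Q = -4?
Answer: -2352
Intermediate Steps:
G(v, K) = -10 (G(v, K) = -8 + (½)*(-4) = -8 - 2 = -10)
k(Y, Z) = -2 + Z + Z² (k(Y, Z) = -2 + (Z*Z + Z) = -2 + (Z² + Z) = -2 + (Z + Z²) = -2 + Z + Z²)
n(S) = -13 + (-5 + S)² (n(S) = -3 + (-10 + (-5 + S)²) = -13 + (-5 + S)²)
(n(0)*(k(2, -5) + Q)²)*(-1) = ((-13 + (-5 + 0)²)*((-2 - 5 + (-5)²) - 4)²)*(-1) = ((-13 + (-5)²)*((-2 - 5 + 25) - 4)²)*(-1) = ((-13 + 25)*(18 - 4)²)*(-1) = (12*14²)*(-1) = (12*196)*(-1) = 2352*(-1) = -2352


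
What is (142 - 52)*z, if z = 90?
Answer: 8100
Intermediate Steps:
(142 - 52)*z = (142 - 52)*90 = 90*90 = 8100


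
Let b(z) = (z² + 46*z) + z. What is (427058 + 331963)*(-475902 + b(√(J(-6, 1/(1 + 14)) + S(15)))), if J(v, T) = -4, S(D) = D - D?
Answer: -361222648026 + 71347974*I ≈ -3.6122e+11 + 7.1348e+7*I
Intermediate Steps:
S(D) = 0
b(z) = z² + 47*z
(427058 + 331963)*(-475902 + b(√(J(-6, 1/(1 + 14)) + S(15)))) = (427058 + 331963)*(-475902 + √(-4 + 0)*(47 + √(-4 + 0))) = 759021*(-475902 + √(-4)*(47 + √(-4))) = 759021*(-475902 + (2*I)*(47 + 2*I)) = 759021*(-475902 + 2*I*(47 + 2*I)) = -361219611942 + 1518042*I*(47 + 2*I)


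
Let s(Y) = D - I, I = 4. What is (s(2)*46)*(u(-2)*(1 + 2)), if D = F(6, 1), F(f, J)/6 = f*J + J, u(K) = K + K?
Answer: -20976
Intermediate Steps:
u(K) = 2*K
F(f, J) = 6*J + 6*J*f (F(f, J) = 6*(f*J + J) = 6*(J*f + J) = 6*(J + J*f) = 6*J + 6*J*f)
D = 42 (D = 6*1*(1 + 6) = 6*1*7 = 42)
s(Y) = 38 (s(Y) = 42 - 1*4 = 42 - 4 = 38)
(s(2)*46)*(u(-2)*(1 + 2)) = (38*46)*((2*(-2))*(1 + 2)) = 1748*(-4*3) = 1748*(-12) = -20976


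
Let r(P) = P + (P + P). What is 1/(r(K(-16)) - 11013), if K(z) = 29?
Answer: -1/10926 ≈ -9.1525e-5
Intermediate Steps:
r(P) = 3*P (r(P) = P + 2*P = 3*P)
1/(r(K(-16)) - 11013) = 1/(3*29 - 11013) = 1/(87 - 11013) = 1/(-10926) = -1/10926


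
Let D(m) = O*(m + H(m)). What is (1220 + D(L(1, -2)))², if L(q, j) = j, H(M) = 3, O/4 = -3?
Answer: 1459264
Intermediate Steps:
O = -12 (O = 4*(-3) = -12)
D(m) = -36 - 12*m (D(m) = -12*(m + 3) = -12*(3 + m) = -36 - 12*m)
(1220 + D(L(1, -2)))² = (1220 + (-36 - 12*(-2)))² = (1220 + (-36 + 24))² = (1220 - 12)² = 1208² = 1459264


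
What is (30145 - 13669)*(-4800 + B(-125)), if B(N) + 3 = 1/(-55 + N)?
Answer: -1187014793/15 ≈ -7.9134e+7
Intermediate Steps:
B(N) = -3 + 1/(-55 + N)
(30145 - 13669)*(-4800 + B(-125)) = (30145 - 13669)*(-4800 + (166 - 3*(-125))/(-55 - 125)) = 16476*(-4800 + (166 + 375)/(-180)) = 16476*(-4800 - 1/180*541) = 16476*(-4800 - 541/180) = 16476*(-864541/180) = -1187014793/15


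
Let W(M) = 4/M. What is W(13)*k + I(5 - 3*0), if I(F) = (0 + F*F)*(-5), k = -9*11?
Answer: -2021/13 ≈ -155.46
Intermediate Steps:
k = -99
I(F) = -5*F² (I(F) = (0 + F²)*(-5) = F²*(-5) = -5*F²)
W(13)*k + I(5 - 3*0) = (4/13)*(-99) - 5*(5 - 3*0)² = (4*(1/13))*(-99) - 5*(5 + 0)² = (4/13)*(-99) - 5*5² = -396/13 - 5*25 = -396/13 - 125 = -2021/13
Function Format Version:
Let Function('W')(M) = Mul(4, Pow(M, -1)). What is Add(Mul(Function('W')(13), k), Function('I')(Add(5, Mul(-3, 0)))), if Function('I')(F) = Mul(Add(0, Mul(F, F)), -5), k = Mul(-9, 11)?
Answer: Rational(-2021, 13) ≈ -155.46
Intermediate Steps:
k = -99
Function('I')(F) = Mul(-5, Pow(F, 2)) (Function('I')(F) = Mul(Add(0, Pow(F, 2)), -5) = Mul(Pow(F, 2), -5) = Mul(-5, Pow(F, 2)))
Add(Mul(Function('W')(13), k), Function('I')(Add(5, Mul(-3, 0)))) = Add(Mul(Mul(4, Pow(13, -1)), -99), Mul(-5, Pow(Add(5, Mul(-3, 0)), 2))) = Add(Mul(Mul(4, Rational(1, 13)), -99), Mul(-5, Pow(Add(5, 0), 2))) = Add(Mul(Rational(4, 13), -99), Mul(-5, Pow(5, 2))) = Add(Rational(-396, 13), Mul(-5, 25)) = Add(Rational(-396, 13), -125) = Rational(-2021, 13)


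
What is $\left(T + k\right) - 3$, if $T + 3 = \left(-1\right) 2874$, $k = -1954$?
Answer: $-4834$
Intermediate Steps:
$T = -2877$ ($T = -3 - 2874 = -2877$)
$\left(T + k\right) - 3 = \left(-2877 - 1954\right) - 3 = -4831 - 3 = -4834$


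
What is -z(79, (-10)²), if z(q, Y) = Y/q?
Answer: -100/79 ≈ -1.2658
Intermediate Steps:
-z(79, (-10)²) = -(-10)²/79 = -100/79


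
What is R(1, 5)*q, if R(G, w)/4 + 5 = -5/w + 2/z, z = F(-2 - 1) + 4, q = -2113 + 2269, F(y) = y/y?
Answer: -17472/5 ≈ -3494.4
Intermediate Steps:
F(y) = 1
q = 156
z = 5 (z = 1 + 4 = 5)
R(G, w) = -92/5 - 20/w (R(G, w) = -20 + 4*(-5/w + 2/5) = -20 + 4*(-5/w + 2*(⅕)) = -20 + 4*(-5/w + ⅖) = -20 + 4*(⅖ - 5/w) = -20 + (8/5 - 20/w) = -92/5 - 20/w)
R(1, 5)*q = (-92/5 - 20/5)*156 = (-92/5 - 20*⅕)*156 = (-92/5 - 4)*156 = -112/5*156 = -17472/5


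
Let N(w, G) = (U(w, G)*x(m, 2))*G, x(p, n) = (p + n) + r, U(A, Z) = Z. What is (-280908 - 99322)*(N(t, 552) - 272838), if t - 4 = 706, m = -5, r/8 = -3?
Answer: 3231896444580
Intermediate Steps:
r = -24 (r = 8*(-3) = -24)
t = 710 (t = 4 + 706 = 710)
x(p, n) = -24 + n + p (x(p, n) = (p + n) - 24 = (n + p) - 24 = -24 + n + p)
N(w, G) = -27*G² (N(w, G) = (G*(-24 + 2 - 5))*G = (G*(-27))*G = (-27*G)*G = -27*G²)
(-280908 - 99322)*(N(t, 552) - 272838) = (-280908 - 99322)*(-27*552² - 272838) = -380230*(-27*304704 - 272838) = -380230*(-8227008 - 272838) = -380230*(-8499846) = 3231896444580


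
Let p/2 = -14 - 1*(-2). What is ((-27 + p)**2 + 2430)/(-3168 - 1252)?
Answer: -387/340 ≈ -1.1382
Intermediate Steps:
p = -24 (p = 2*(-14 - 1*(-2)) = 2*(-14 + 2) = 2*(-12) = -24)
((-27 + p)**2 + 2430)/(-3168 - 1252) = ((-27 - 24)**2 + 2430)/(-3168 - 1252) = ((-51)**2 + 2430)/(-4420) = (2601 + 2430)*(-1/4420) = 5031*(-1/4420) = -387/340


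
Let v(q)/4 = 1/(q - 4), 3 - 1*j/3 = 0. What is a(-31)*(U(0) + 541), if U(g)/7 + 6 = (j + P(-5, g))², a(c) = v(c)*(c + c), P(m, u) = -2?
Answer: 208816/35 ≈ 5966.2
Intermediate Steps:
j = 9 (j = 9 - 3*0 = 9 + 0 = 9)
v(q) = 4/(-4 + q) (v(q) = 4/(q - 4) = 4/(-4 + q))
a(c) = 8*c/(-4 + c) (a(c) = (4/(-4 + c))*(c + c) = (4/(-4 + c))*(2*c) = 8*c/(-4 + c))
U(g) = 301 (U(g) = -42 + 7*(9 - 2)² = -42 + 7*7² = -42 + 7*49 = -42 + 343 = 301)
a(-31)*(U(0) + 541) = (8*(-31)/(-4 - 31))*(301 + 541) = (8*(-31)/(-35))*842 = (8*(-31)*(-1/35))*842 = (248/35)*842 = 208816/35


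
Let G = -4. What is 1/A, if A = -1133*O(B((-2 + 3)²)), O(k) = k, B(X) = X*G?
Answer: 1/4532 ≈ 0.00022065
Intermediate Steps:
B(X) = -4*X (B(X) = X*(-4) = -4*X)
A = 4532 (A = -(-4532)*(-2 + 3)² = -(-4532)*1² = -(-4532) = -1133*(-4) = 4532)
1/A = 1/4532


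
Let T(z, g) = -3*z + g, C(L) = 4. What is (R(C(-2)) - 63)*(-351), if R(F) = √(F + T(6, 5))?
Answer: 22113 - 1053*I ≈ 22113.0 - 1053.0*I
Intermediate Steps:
T(z, g) = g - 3*z
R(F) = √(-13 + F) (R(F) = √(F + (5 - 3*6)) = √(F + (5 - 18)) = √(F - 13) = √(-13 + F))
(R(C(-2)) - 63)*(-351) = (√(-13 + 4) - 63)*(-351) = (√(-9) - 63)*(-351) = (3*I - 63)*(-351) = (-63 + 3*I)*(-351) = 22113 - 1053*I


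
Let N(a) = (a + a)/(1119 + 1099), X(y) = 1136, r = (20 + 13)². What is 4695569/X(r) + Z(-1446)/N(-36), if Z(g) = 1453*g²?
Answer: -106318675546463/1136 ≈ -9.3590e+10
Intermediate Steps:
r = 1089 (r = 33² = 1089)
N(a) = a/1109 (N(a) = (2*a)/2218 = (2*a)*(1/2218) = a/1109)
4695569/X(r) + Z(-1446)/N(-36) = 4695569/1136 + (1453*(-1446)²)/(((1/1109)*(-36))) = 4695569*(1/1136) + (1453*2090916)/(-36/1109) = 4695569/1136 + 3038100948*(-1109/36) = 4695569/1136 - 93590387537 = -106318675546463/1136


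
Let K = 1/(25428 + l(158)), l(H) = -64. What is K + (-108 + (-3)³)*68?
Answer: -232841519/25364 ≈ -9180.0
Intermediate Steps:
K = 1/25364 (K = 1/(25428 - 64) = 1/25364 ≈ 3.9426e-5)
K + (-108 + (-3)³)*68 = 1/25364 + (-108 + (-3)³)*68 = 1/25364 + (-108 - 27)*68 = 1/25364 - 135*68 = 1/25364 - 9180 = -232841519/25364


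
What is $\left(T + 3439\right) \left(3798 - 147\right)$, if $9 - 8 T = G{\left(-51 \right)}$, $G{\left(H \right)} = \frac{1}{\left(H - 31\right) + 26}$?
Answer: $\frac{5626837227}{448} \approx 1.256 \cdot 10^{7}$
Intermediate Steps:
$G{\left(H \right)} = \frac{1}{-5 + H}$ ($G{\left(H \right)} = \frac{1}{\left(H - 31\right) + 26} = \frac{1}{\left(-31 + H\right) + 26} = \frac{1}{-5 + H}$)
$T = \frac{505}{448}$ ($T = \frac{9}{8} - \frac{1}{8 \left(-5 - 51\right)} = \frac{9}{8} - \frac{1}{8 \left(-56\right)} = \frac{9}{8} - - \frac{1}{448} = \frac{9}{8} + \frac{1}{448} = \frac{505}{448} \approx 1.1272$)
$\left(T + 3439\right) \left(3798 - 147\right) = \left(\frac{505}{448} + 3439\right) \left(3798 - 147\right) = \frac{1541177 \left(3798 + \left(-210 + 63\right)\right)}{448} = \frac{1541177 \left(3798 - 147\right)}{448} = \frac{1541177}{448} \cdot 3651 = \frac{5626837227}{448}$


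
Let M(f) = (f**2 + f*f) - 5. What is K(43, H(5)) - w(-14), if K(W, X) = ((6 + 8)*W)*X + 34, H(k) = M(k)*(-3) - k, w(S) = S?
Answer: -84232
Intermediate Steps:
M(f) = -5 + 2*f**2 (M(f) = (f**2 + f**2) - 5 = 2*f**2 - 5 = -5 + 2*f**2)
H(k) = 15 - k - 6*k**2 (H(k) = (-5 + 2*k**2)*(-3) - k = (15 - 6*k**2) - k = 15 - k - 6*k**2)
K(W, X) = 34 + 14*W*X (K(W, X) = (14*W)*X + 34 = 14*W*X + 34 = 34 + 14*W*X)
K(43, H(5)) - w(-14) = (34 + 14*43*(15 - 1*5 - 6*5**2)) - 1*(-14) = (34 + 14*43*(15 - 5 - 6*25)) + 14 = (34 + 14*43*(15 - 5 - 150)) + 14 = (34 + 14*43*(-140)) + 14 = (34 - 84280) + 14 = -84246 + 14 = -84232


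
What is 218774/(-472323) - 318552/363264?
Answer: -9580506443/7149080928 ≈ -1.3401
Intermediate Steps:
218774/(-472323) - 318552/363264 = 218774*(-1/472323) - 318552*1/363264 = -218774/472323 - 13273/15136 = -9580506443/7149080928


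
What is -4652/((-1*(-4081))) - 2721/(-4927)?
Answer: -11816003/20107087 ≈ -0.58765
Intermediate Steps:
-4652/((-1*(-4081))) - 2721/(-4927) = -4652/4081 - 2721*(-1/4927) = -4652*1/4081 + 2721/4927 = -4652/4081 + 2721/4927 = -11816003/20107087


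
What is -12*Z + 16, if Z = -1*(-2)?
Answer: -8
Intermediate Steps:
Z = 2
-12*Z + 16 = -12*2 + 16 = -24 + 16 = -8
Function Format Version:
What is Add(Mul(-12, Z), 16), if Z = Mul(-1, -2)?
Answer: -8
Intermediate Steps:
Z = 2
Add(Mul(-12, Z), 16) = Add(Mul(-12, 2), 16) = Add(-24, 16) = -8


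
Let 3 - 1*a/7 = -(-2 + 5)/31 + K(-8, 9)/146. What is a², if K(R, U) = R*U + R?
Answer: 3333445696/5121169 ≈ 650.92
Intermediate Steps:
K(R, U) = R + R*U
a = 57736/2263 (a = 21 - 7*(-(-2 + 5)/31 - 8*(1 + 9)/146) = 21 - 7*(-1*3*(1/31) - 8*10*(1/146)) = 21 - 7*(-3*1/31 - 80*1/146) = 21 - 7*(-3/31 - 40/73) = 21 - 7*(-1459/2263) = 21 + 10213/2263 = 57736/2263 ≈ 25.513)
a² = (57736/2263)² = 3333445696/5121169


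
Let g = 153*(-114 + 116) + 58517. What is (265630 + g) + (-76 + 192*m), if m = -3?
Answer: 323801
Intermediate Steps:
g = 58823 (g = 153*2 + 58517 = 306 + 58517 = 58823)
(265630 + g) + (-76 + 192*m) = (265630 + 58823) + (-76 + 192*(-3)) = 324453 + (-76 - 576) = 324453 - 652 = 323801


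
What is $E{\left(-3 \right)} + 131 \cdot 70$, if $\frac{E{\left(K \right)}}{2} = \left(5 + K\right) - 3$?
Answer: $9168$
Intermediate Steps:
$E{\left(K \right)} = 4 + 2 K$ ($E{\left(K \right)} = 2 \left(\left(5 + K\right) - 3\right) = 2 \left(2 + K\right) = 4 + 2 K$)
$E{\left(-3 \right)} + 131 \cdot 70 = \left(4 + 2 \left(-3\right)\right) + 131 \cdot 70 = \left(4 - 6\right) + 9170 = -2 + 9170 = 9168$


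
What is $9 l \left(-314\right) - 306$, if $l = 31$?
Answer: $-87912$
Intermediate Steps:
$9 l \left(-314\right) - 306 = 9 \cdot 31 \left(-314\right) - 306 = 279 \left(-314\right) - 306 = -87606 - 306 = -87912$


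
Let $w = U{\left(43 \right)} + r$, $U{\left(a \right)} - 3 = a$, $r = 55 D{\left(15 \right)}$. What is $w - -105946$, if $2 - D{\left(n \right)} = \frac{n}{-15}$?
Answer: $106157$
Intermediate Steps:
$D{\left(n \right)} = 2 + \frac{n}{15}$ ($D{\left(n \right)} = 2 - \frac{n}{-15} = 2 - n \left(- \frac{1}{15}\right) = 2 - - \frac{n}{15} = 2 + \frac{n}{15}$)
$r = 165$ ($r = 55 \left(2 + \frac{1}{15} \cdot 15\right) = 55 \left(2 + 1\right) = 55 \cdot 3 = 165$)
$U{\left(a \right)} = 3 + a$
$w = 211$ ($w = \left(3 + 43\right) + 165 = 46 + 165 = 211$)
$w - -105946 = 211 - -105946 = 211 + 105946 = 106157$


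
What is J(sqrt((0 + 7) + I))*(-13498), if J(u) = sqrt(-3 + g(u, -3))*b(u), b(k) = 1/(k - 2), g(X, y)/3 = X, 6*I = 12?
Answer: -13498*sqrt(6) ≈ -33063.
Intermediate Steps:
I = 2 (I = (1/6)*12 = 2)
g(X, y) = 3*X
b(k) = 1/(-2 + k)
J(u) = sqrt(-3 + 3*u)/(-2 + u)
J(sqrt((0 + 7) + I))*(-13498) = (sqrt(-3 + 3*sqrt((0 + 7) + 2))/(-2 + sqrt((0 + 7) + 2)))*(-13498) = (sqrt(-3 + 3*sqrt(7 + 2))/(-2 + sqrt(7 + 2)))*(-13498) = (sqrt(-3 + 3*sqrt(9))/(-2 + sqrt(9)))*(-13498) = (sqrt(-3 + 3*3)/(-2 + 3))*(-13498) = (sqrt(-3 + 9)/1)*(-13498) = (sqrt(6)*1)*(-13498) = sqrt(6)*(-13498) = -13498*sqrt(6)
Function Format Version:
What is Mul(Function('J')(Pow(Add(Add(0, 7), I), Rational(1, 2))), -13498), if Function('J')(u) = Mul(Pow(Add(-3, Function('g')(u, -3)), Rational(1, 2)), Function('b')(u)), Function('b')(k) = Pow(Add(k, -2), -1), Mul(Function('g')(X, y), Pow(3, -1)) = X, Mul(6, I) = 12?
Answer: Mul(-13498, Pow(6, Rational(1, 2))) ≈ -33063.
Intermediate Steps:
I = 2 (I = Mul(Rational(1, 6), 12) = 2)
Function('g')(X, y) = Mul(3, X)
Function('b')(k) = Pow(Add(-2, k), -1)
Function('J')(u) = Mul(Pow(Add(-3, Mul(3, u)), Rational(1, 2)), Pow(Add(-2, u), -1))
Mul(Function('J')(Pow(Add(Add(0, 7), I), Rational(1, 2))), -13498) = Mul(Mul(Pow(Add(-3, Mul(3, Pow(Add(Add(0, 7), 2), Rational(1, 2)))), Rational(1, 2)), Pow(Add(-2, Pow(Add(Add(0, 7), 2), Rational(1, 2))), -1)), -13498) = Mul(Mul(Pow(Add(-3, Mul(3, Pow(Add(7, 2), Rational(1, 2)))), Rational(1, 2)), Pow(Add(-2, Pow(Add(7, 2), Rational(1, 2))), -1)), -13498) = Mul(Mul(Pow(Add(-3, Mul(3, Pow(9, Rational(1, 2)))), Rational(1, 2)), Pow(Add(-2, Pow(9, Rational(1, 2))), -1)), -13498) = Mul(Mul(Pow(Add(-3, Mul(3, 3)), Rational(1, 2)), Pow(Add(-2, 3), -1)), -13498) = Mul(Mul(Pow(Add(-3, 9), Rational(1, 2)), Pow(1, -1)), -13498) = Mul(Mul(Pow(6, Rational(1, 2)), 1), -13498) = Mul(Pow(6, Rational(1, 2)), -13498) = Mul(-13498, Pow(6, Rational(1, 2)))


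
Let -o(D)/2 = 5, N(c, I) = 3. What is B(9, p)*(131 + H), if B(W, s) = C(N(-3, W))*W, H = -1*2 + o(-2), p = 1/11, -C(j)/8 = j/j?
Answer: -8568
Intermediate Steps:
C(j) = -8 (C(j) = -8*j/j = -8*1 = -8)
o(D) = -10 (o(D) = -2*5 = -10)
p = 1/11 ≈ 0.090909
H = -12 (H = -1*2 - 10 = -2 - 10 = -12)
B(W, s) = -8*W
B(9, p)*(131 + H) = (-8*9)*(131 - 12) = -72*119 = -8568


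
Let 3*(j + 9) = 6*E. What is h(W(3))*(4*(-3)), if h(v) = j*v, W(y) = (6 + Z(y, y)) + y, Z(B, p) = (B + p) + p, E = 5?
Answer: -216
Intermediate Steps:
j = 1 (j = -9 + (6*5)/3 = -9 + (⅓)*30 = -9 + 10 = 1)
Z(B, p) = B + 2*p
W(y) = 6 + 4*y (W(y) = (6 + (y + 2*y)) + y = (6 + 3*y) + y = 6 + 4*y)
h(v) = v (h(v) = 1*v = v)
h(W(3))*(4*(-3)) = (6 + 4*3)*(4*(-3)) = (6 + 12)*(-12) = 18*(-12) = -216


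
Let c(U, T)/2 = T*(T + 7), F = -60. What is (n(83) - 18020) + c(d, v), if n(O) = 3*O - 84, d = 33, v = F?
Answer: -11495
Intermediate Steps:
v = -60
c(U, T) = 2*T*(7 + T) (c(U, T) = 2*(T*(T + 7)) = 2*(T*(7 + T)) = 2*T*(7 + T))
n(O) = -84 + 3*O
(n(83) - 18020) + c(d, v) = ((-84 + 3*83) - 18020) + 2*(-60)*(7 - 60) = ((-84 + 249) - 18020) + 2*(-60)*(-53) = (165 - 18020) + 6360 = -17855 + 6360 = -11495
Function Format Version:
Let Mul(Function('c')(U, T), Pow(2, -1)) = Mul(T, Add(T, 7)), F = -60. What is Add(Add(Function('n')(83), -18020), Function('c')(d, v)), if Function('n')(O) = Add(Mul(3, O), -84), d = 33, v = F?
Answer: -11495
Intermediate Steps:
v = -60
Function('c')(U, T) = Mul(2, T, Add(7, T)) (Function('c')(U, T) = Mul(2, Mul(T, Add(T, 7))) = Mul(2, Mul(T, Add(7, T))) = Mul(2, T, Add(7, T)))
Function('n')(O) = Add(-84, Mul(3, O))
Add(Add(Function('n')(83), -18020), Function('c')(d, v)) = Add(Add(Add(-84, Mul(3, 83)), -18020), Mul(2, -60, Add(7, -60))) = Add(Add(Add(-84, 249), -18020), Mul(2, -60, -53)) = Add(Add(165, -18020), 6360) = Add(-17855, 6360) = -11495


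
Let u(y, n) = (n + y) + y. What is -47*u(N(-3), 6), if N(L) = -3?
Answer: 0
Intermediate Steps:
u(y, n) = n + 2*y
-47*u(N(-3), 6) = -47*(6 + 2*(-3)) = -47*(6 - 6) = -47*0 = 0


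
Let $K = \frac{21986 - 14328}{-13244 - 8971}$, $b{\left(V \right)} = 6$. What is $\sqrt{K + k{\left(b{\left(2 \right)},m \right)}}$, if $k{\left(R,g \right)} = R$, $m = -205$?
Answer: $\frac{8 \sqrt{43608045}}{22215} \approx 2.3781$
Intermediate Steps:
$K = - \frac{7658}{22215}$ ($K = \frac{7658}{-22215} = 7658 \left(- \frac{1}{22215}\right) = - \frac{7658}{22215} \approx -0.34472$)
$\sqrt{K + k{\left(b{\left(2 \right)},m \right)}} = \sqrt{- \frac{7658}{22215} + 6} = \sqrt{\frac{125632}{22215}} = \frac{8 \sqrt{43608045}}{22215}$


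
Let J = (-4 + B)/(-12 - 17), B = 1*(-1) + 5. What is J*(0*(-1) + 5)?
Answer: 0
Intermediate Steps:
B = 4 (B = -1 + 5 = 4)
J = 0 (J = (-4 + 4)/(-12 - 17) = 0/(-29) = 0*(-1/29) = 0)
J*(0*(-1) + 5) = 0*(0*(-1) + 5) = 0*(0 + 5) = 0*5 = 0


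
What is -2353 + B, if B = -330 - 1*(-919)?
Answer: -1764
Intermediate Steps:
B = 589 (B = -330 + 919 = 589)
-2353 + B = -2353 + 589 = -1764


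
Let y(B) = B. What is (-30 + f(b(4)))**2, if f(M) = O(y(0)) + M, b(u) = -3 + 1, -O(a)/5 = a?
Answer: 1024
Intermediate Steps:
O(a) = -5*a
b(u) = -2
f(M) = M (f(M) = -5*0 + M = 0 + M = M)
(-30 + f(b(4)))**2 = (-30 - 2)**2 = (-32)**2 = 1024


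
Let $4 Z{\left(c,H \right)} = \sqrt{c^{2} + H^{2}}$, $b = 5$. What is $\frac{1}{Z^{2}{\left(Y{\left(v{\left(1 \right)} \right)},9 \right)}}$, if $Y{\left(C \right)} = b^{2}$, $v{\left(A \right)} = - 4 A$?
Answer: $\frac{8}{353} \approx 0.022663$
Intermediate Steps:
$Y{\left(C \right)} = 25$ ($Y{\left(C \right)} = 5^{2} = 25$)
$Z{\left(c,H \right)} = \frac{\sqrt{H^{2} + c^{2}}}{4}$ ($Z{\left(c,H \right)} = \frac{\sqrt{c^{2} + H^{2}}}{4} = \frac{\sqrt{H^{2} + c^{2}}}{4}$)
$\frac{1}{Z^{2}{\left(Y{\left(v{\left(1 \right)} \right)},9 \right)}} = \frac{1}{\left(\frac{\sqrt{9^{2} + 25^{2}}}{4}\right)^{2}} = \frac{1}{\left(\frac{\sqrt{81 + 625}}{4}\right)^{2}} = \frac{1}{\left(\frac{\sqrt{706}}{4}\right)^{2}} = \frac{1}{\frac{353}{8}} = \frac{8}{353}$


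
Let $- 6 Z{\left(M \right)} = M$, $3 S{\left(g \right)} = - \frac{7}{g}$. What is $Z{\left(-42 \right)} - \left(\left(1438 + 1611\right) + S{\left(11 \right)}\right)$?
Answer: $- \frac{100379}{33} \approx -3041.8$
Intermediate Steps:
$S{\left(g \right)} = - \frac{7}{3 g}$ ($S{\left(g \right)} = \frac{\left(-7\right) \frac{1}{g}}{3} = - \frac{7}{3 g}$)
$Z{\left(M \right)} = - \frac{M}{6}$
$Z{\left(-42 \right)} - \left(\left(1438 + 1611\right) + S{\left(11 \right)}\right) = \left(- \frac{1}{6}\right) \left(-42\right) - \left(\left(1438 + 1611\right) - \frac{7}{3 \cdot 11}\right) = 7 - \left(3049 - \frac{7}{33}\right) = 7 - \frac{100610}{33} = - \frac{100379}{33}$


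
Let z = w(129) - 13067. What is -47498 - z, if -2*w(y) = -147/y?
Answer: -2961115/86 ≈ -34432.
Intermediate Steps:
w(y) = 147/(2*y) (w(y) = -(-147)/(2*y) = 147/(2*y))
z = -1123713/86 (z = (147/2)/129 - 13067 = (147/2)*(1/129) - 13067 = 49/86 - 13067 = -1123713/86 ≈ -13066.)
-47498 - z = -47498 - 1*(-1123713/86) = -47498 + 1123713/86 = -2961115/86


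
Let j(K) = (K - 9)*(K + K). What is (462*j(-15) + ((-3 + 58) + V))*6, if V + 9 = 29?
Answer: 1996290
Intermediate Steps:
V = 20 (V = -9 + 29 = 20)
j(K) = 2*K*(-9 + K) (j(K) = (-9 + K)*(2*K) = 2*K*(-9 + K))
(462*j(-15) + ((-3 + 58) + V))*6 = (462*(2*(-15)*(-9 - 15)) + ((-3 + 58) + 20))*6 = (462*(2*(-15)*(-24)) + (55 + 20))*6 = (462*720 + 75)*6 = (332640 + 75)*6 = 332715*6 = 1996290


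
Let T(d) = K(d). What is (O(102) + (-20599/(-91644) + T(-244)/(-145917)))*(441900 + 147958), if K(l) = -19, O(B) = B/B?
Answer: 1610302810549081/2228736258 ≈ 7.2252e+5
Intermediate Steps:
O(B) = 1
T(d) = -19
(O(102) + (-20599/(-91644) + T(-244)/(-145917)))*(441900 + 147958) = (1 + (-20599/(-91644) - 19/(-145917)))*(441900 + 147958) = (1 + (-20599*(-1/91644) - 19*(-1/145917)))*589858 = (1 + (20599/91644 + 19/145917))*589858 = (1 + 1002495173/4457472516)*589858 = (5459967689/4457472516)*589858 = 1610302810549081/2228736258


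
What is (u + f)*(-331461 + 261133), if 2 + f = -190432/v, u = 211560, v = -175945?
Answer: -237982041647216/15995 ≈ -1.4879e+10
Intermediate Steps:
f = -14678/15995 (f = -2 - 190432/(-175945) = -2 - 190432*(-1/175945) = -2 + 17312/15995 = -14678/15995 ≈ -0.91766)
(u + f)*(-331461 + 261133) = (211560 - 14678/15995)*(-331461 + 261133) = (3383887522/15995)*(-70328) = -237982041647216/15995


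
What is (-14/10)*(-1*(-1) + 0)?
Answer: -7/5 ≈ -1.4000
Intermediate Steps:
(-14/10)*(-1*(-1) + 0) = (-14*⅒)*(1 + 0) = -7/5*1 = -7/5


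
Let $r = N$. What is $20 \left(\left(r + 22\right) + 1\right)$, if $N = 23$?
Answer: $920$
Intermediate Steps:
$r = 23$
$20 \left(\left(r + 22\right) + 1\right) = 20 \left(\left(23 + 22\right) + 1\right) = 20 \left(45 + 1\right) = 20 \cdot 46 = 920$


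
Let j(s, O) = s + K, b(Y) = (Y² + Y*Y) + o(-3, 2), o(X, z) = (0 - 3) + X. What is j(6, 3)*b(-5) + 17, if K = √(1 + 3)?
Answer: 369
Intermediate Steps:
o(X, z) = -3 + X
K = 2 (K = √4 = 2)
b(Y) = -6 + 2*Y² (b(Y) = (Y² + Y*Y) + (-3 - 3) = (Y² + Y²) - 6 = 2*Y² - 6 = -6 + 2*Y²)
j(s, O) = 2 + s (j(s, O) = s + 2 = 2 + s)
j(6, 3)*b(-5) + 17 = (2 + 6)*(-6 + 2*(-5)²) + 17 = 8*(-6 + 2*25) + 17 = 8*(-6 + 50) + 17 = 8*44 + 17 = 352 + 17 = 369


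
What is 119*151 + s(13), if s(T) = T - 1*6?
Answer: 17976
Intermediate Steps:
s(T) = -6 + T (s(T) = T - 6 = -6 + T)
119*151 + s(13) = 119*151 + (-6 + 13) = 17969 + 7 = 17976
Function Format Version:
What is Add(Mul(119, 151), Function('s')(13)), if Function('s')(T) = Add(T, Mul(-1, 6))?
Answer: 17976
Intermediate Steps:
Function('s')(T) = Add(-6, T) (Function('s')(T) = Add(T, -6) = Add(-6, T))
Add(Mul(119, 151), Function('s')(13)) = Add(Mul(119, 151), Add(-6, 13)) = Add(17969, 7) = 17976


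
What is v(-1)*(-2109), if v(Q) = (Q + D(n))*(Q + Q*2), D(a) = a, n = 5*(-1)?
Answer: -37962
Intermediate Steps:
n = -5
v(Q) = 3*Q*(-5 + Q) (v(Q) = (Q - 5)*(Q + Q*2) = (-5 + Q)*(Q + 2*Q) = (-5 + Q)*(3*Q) = 3*Q*(-5 + Q))
v(-1)*(-2109) = (3*(-1)*(-5 - 1))*(-2109) = (3*(-1)*(-6))*(-2109) = 18*(-2109) = -37962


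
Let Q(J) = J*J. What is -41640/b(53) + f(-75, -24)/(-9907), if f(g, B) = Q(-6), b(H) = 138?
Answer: -68755408/227861 ≈ -301.74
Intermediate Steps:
Q(J) = J**2
f(g, B) = 36 (f(g, B) = (-6)**2 = 36)
-41640/b(53) + f(-75, -24)/(-9907) = -41640/138 + 36/(-9907) = -41640*1/138 + 36*(-1/9907) = -6940/23 - 36/9907 = -68755408/227861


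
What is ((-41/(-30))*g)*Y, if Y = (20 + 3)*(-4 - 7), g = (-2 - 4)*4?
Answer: 41492/5 ≈ 8298.4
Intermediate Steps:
g = -24 (g = -6*4 = -24)
Y = -253 (Y = 23*(-11) = -253)
((-41/(-30))*g)*Y = (-41/(-30)*(-24))*(-253) = (-41*(-1/30)*(-24))*(-253) = ((41/30)*(-24))*(-253) = -164/5*(-253) = 41492/5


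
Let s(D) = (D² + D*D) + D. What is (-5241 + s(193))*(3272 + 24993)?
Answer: 1963004250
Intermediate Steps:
s(D) = D + 2*D² (s(D) = (D² + D²) + D = 2*D² + D = D + 2*D²)
(-5241 + s(193))*(3272 + 24993) = (-5241 + 193*(1 + 2*193))*(3272 + 24993) = (-5241 + 193*(1 + 386))*28265 = (-5241 + 193*387)*28265 = (-5241 + 74691)*28265 = 69450*28265 = 1963004250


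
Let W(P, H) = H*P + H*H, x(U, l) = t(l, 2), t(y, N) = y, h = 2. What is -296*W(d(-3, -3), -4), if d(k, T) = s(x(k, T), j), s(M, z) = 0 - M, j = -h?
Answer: -1184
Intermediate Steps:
x(U, l) = l
j = -2 (j = -1*2 = -2)
s(M, z) = -M
d(k, T) = -T
W(P, H) = H² + H*P (W(P, H) = H*P + H² = H² + H*P)
-296*W(d(-3, -3), -4) = -(-1184)*(-4 - 1*(-3)) = -(-1184)*(-4 + 3) = -(-1184)*(-1) = -296*4 = -1184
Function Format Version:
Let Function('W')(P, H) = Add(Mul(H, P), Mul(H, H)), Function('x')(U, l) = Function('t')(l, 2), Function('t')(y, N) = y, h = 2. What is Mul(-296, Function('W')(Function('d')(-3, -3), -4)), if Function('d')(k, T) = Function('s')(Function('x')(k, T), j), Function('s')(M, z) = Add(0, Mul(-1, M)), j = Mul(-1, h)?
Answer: -1184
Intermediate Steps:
Function('x')(U, l) = l
j = -2 (j = Mul(-1, 2) = -2)
Function('s')(M, z) = Mul(-1, M)
Function('d')(k, T) = Mul(-1, T)
Function('W')(P, H) = Add(Pow(H, 2), Mul(H, P)) (Function('W')(P, H) = Add(Mul(H, P), Pow(H, 2)) = Add(Pow(H, 2), Mul(H, P)))
Mul(-296, Function('W')(Function('d')(-3, -3), -4)) = Mul(-296, Mul(-4, Add(-4, Mul(-1, -3)))) = Mul(-296, Mul(-4, Add(-4, 3))) = Mul(-296, Mul(-4, -1)) = Mul(-296, 4) = -1184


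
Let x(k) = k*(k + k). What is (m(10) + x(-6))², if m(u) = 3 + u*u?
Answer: 30625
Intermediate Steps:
x(k) = 2*k² (x(k) = k*(2*k) = 2*k²)
m(u) = 3 + u²
(m(10) + x(-6))² = ((3 + 10²) + 2*(-6)²)² = ((3 + 100) + 2*36)² = (103 + 72)² = 175² = 30625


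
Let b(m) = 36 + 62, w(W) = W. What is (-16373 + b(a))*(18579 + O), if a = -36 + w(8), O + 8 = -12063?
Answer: -105917700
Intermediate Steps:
O = -12071 (O = -8 - 12063 = -12071)
a = -28 (a = -36 + 8 = -28)
b(m) = 98
(-16373 + b(a))*(18579 + O) = (-16373 + 98)*(18579 - 12071) = -16275*6508 = -105917700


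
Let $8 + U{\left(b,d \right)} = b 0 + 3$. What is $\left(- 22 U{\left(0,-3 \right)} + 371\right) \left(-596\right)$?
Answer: $-286676$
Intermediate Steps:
$U{\left(b,d \right)} = -5$ ($U{\left(b,d \right)} = -8 + \left(b 0 + 3\right) = -8 + \left(0 + 3\right) = -8 + 3 = -5$)
$\left(- 22 U{\left(0,-3 \right)} + 371\right) \left(-596\right) = \left(\left(-22\right) \left(-5\right) + 371\right) \left(-596\right) = \left(110 + 371\right) \left(-596\right) = 481 \left(-596\right) = -286676$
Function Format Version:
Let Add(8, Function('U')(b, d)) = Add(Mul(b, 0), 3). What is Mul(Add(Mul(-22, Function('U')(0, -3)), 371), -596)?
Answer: -286676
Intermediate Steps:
Function('U')(b, d) = -5 (Function('U')(b, d) = Add(-8, Add(Mul(b, 0), 3)) = Add(-8, Add(0, 3)) = Add(-8, 3) = -5)
Mul(Add(Mul(-22, Function('U')(0, -3)), 371), -596) = Mul(Add(Mul(-22, -5), 371), -596) = Mul(Add(110, 371), -596) = Mul(481, -596) = -286676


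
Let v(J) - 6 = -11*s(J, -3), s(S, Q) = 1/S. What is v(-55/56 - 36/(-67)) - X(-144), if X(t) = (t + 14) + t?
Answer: 508592/1669 ≈ 304.73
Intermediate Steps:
v(J) = 6 - 11/J
X(t) = 14 + 2*t (X(t) = (14 + t) + t = 14 + 2*t)
v(-55/56 - 36/(-67)) - X(-144) = (6 - 11/(-55/56 - 36/(-67))) - (14 + 2*(-144)) = (6 - 11/(-55*1/56 - 36*(-1/67))) - (14 - 288) = (6 - 11/(-55/56 + 36/67)) - 1*(-274) = (6 - 11/(-1669/3752)) + 274 = (6 - 11*(-3752/1669)) + 274 = (6 + 41272/1669) + 274 = 51286/1669 + 274 = 508592/1669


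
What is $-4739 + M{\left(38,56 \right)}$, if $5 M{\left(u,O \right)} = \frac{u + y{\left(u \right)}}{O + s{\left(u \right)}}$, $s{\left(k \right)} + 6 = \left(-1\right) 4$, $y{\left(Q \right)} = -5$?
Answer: $- \frac{1089937}{230} \approx -4738.9$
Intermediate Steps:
$s{\left(k \right)} = -10$ ($s{\left(k \right)} = -6 - 4 = -10$)
$M{\left(u,O \right)} = \frac{-5 + u}{5 \left(-10 + O\right)}$ ($M{\left(u,O \right)} = \frac{\left(u - 5\right) \frac{1}{O - 10}}{5} = \frac{\left(-5 + u\right) \frac{1}{-10 + O}}{5} = \frac{\frac{1}{-10 + O} \left(-5 + u\right)}{5} = \frac{-5 + u}{5 \left(-10 + O\right)}$)
$-4739 + M{\left(38,56 \right)} = -4739 + \frac{-5 + 38}{5 \left(-10 + 56\right)} = -4739 + \frac{1}{5} \cdot \frac{1}{46} \cdot 33 = -4739 + \frac{33}{230} = - \frac{1089937}{230}$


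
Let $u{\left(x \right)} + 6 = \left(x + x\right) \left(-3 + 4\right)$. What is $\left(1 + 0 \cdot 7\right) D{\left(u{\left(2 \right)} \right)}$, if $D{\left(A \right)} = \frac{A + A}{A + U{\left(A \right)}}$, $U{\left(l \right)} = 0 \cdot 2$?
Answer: $2$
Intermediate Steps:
$U{\left(l \right)} = 0$
$u{\left(x \right)} = -6 + 2 x$ ($u{\left(x \right)} = -6 + \left(x + x\right) \left(-3 + 4\right) = -6 + 2 x 1 = -6 + 2 x$)
$D{\left(A \right)} = 2$ ($D{\left(A \right)} = \frac{A + A}{A + 0} = \frac{2 A}{A} = 2$)
$\left(1 + 0 \cdot 7\right) D{\left(u{\left(2 \right)} \right)} = \left(1 + 0 \cdot 7\right) 2 = \left(1 + 0\right) 2 = 1 \cdot 2 = 2$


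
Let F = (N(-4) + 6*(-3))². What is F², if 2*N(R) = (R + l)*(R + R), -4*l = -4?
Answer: 1296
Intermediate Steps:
l = 1 (l = -¼*(-4) = 1)
N(R) = R*(1 + R) (N(R) = ((R + 1)*(R + R))/2 = ((1 + R)*(2*R))/2 = (2*R*(1 + R))/2 = R*(1 + R))
F = 36 (F = (-4*(1 - 4) + 6*(-3))² = (-4*(-3) - 18)² = (12 - 18)² = (-6)² = 36)
F² = 36² = 1296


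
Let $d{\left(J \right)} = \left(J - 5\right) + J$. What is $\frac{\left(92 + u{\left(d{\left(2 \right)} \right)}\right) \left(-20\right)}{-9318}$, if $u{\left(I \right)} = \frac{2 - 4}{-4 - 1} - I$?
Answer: $\frac{934}{4659} \approx 0.20047$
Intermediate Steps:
$d{\left(J \right)} = -5 + 2 J$ ($d{\left(J \right)} = \left(-5 + J\right) + J = -5 + 2 J$)
$u{\left(I \right)} = \frac{2}{5} - I$ ($u{\left(I \right)} = - \frac{2}{-5} - I = \left(-2\right) \left(- \frac{1}{5}\right) - I = \frac{2}{5} - I$)
$\frac{\left(92 + u{\left(d{\left(2 \right)} \right)}\right) \left(-20\right)}{-9318} = \frac{\left(92 + \left(\frac{2}{5} - \left(-5 + 2 \cdot 2\right)\right)\right) \left(-20\right)}{-9318} = \left(92 + \left(\frac{2}{5} - \left(-5 + 4\right)\right)\right) \left(-20\right) \left(- \frac{1}{9318}\right) = \left(92 + \left(\frac{2}{5} - -1\right)\right) \left(-20\right) \left(- \frac{1}{9318}\right) = \left(92 + \left(\frac{2}{5} + 1\right)\right) \left(-20\right) \left(- \frac{1}{9318}\right) = \left(92 + \frac{7}{5}\right) \left(-20\right) \left(- \frac{1}{9318}\right) = \frac{467}{5} \left(-20\right) \left(- \frac{1}{9318}\right) = \left(-1868\right) \left(- \frac{1}{9318}\right) = \frac{934}{4659}$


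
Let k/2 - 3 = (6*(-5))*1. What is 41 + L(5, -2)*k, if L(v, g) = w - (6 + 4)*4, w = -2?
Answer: 2309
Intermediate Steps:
L(v, g) = -42 (L(v, g) = -2 - (6 + 4)*4 = -2 - 10*4 = -2 - 1*40 = -2 - 40 = -42)
k = -54 (k = 6 + 2*((6*(-5))*1) = 6 + 2*(-30*1) = 6 + 2*(-30) = 6 - 60 = -54)
41 + L(5, -2)*k = 41 - 42*(-54) = 41 + 2268 = 2309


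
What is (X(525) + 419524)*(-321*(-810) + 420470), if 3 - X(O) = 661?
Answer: 285029935680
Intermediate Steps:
X(O) = -658 (X(O) = 3 - 1*661 = 3 - 661 = -658)
(X(525) + 419524)*(-321*(-810) + 420470) = (-658 + 419524)*(-321*(-810) + 420470) = 418866*(260010 + 420470) = 418866*680480 = 285029935680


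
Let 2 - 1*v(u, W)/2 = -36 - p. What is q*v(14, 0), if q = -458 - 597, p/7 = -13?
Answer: 111830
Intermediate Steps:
p = -91 (p = 7*(-13) = -91)
v(u, W) = -106 (v(u, W) = 4 - 2*(-36 - 1*(-91)) = 4 - 2*(-36 + 91) = 4 - 2*55 = 4 - 110 = -106)
q = -1055
q*v(14, 0) = -1055*(-106) = 111830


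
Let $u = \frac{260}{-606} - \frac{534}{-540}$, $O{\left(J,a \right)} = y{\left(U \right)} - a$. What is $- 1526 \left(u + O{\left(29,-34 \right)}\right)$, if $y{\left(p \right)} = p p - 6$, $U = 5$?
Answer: $- \frac{371473417}{4545} \approx -81732.0$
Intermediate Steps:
$y{\left(p \right)} = -6 + p^{2}$ ($y{\left(p \right)} = p^{2} - 6 = -6 + p^{2}$)
$O{\left(J,a \right)} = 19 - a$ ($O{\left(J,a \right)} = \left(-6 + 5^{2}\right) - a = \left(-6 + 25\right) - a = 19 - a$)
$u = \frac{5089}{9090}$ ($u = 260 \left(- \frac{1}{606}\right) - - \frac{89}{90} = - \frac{130}{303} + \frac{89}{90} = \frac{5089}{9090} \approx 0.55985$)
$- 1526 \left(u + O{\left(29,-34 \right)}\right) = - 1526 \left(\frac{5089}{9090} + \left(19 - -34\right)\right) = - 1526 \left(\frac{5089}{9090} + \left(19 + 34\right)\right) = - 1526 \left(\frac{5089}{9090} + 53\right) = \left(-1526\right) \frac{486859}{9090} = - \frac{371473417}{4545}$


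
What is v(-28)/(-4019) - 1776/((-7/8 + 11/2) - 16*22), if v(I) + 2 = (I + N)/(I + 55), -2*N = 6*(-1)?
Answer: 1541972245/301557627 ≈ 5.1134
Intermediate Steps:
N = 3 (N = -3*(-1) = -½*(-6) = 3)
v(I) = -2 + (3 + I)/(55 + I) (v(I) = -2 + (I + 3)/(I + 55) = -2 + (3 + I)/(55 + I))
v(-28)/(-4019) - 1776/((-7/8 + 11/2) - 16*22) = ((-107 - 1*(-28))/(55 - 28))/(-4019) - 1776/((-7/8 + 11/2) - 16*22) = ((-107 + 28)/27)*(-1/4019) - 1776/((-7*⅛ + 11*(½)) - 352) = ((1/27)*(-79))*(-1/4019) - 1776/((-7/8 + 11/2) - 352) = -79/27*(-1/4019) - 1776/(37/8 - 352) = 79/108513 - 1776/(-2779/8) = 79/108513 - 1776*(-8/2779) = 79/108513 + 14208/2779 = 1541972245/301557627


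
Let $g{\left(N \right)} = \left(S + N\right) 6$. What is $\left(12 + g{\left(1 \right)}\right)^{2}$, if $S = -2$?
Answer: $36$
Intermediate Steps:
$g{\left(N \right)} = -12 + 6 N$ ($g{\left(N \right)} = \left(-2 + N\right) 6 = -12 + 6 N$)
$\left(12 + g{\left(1 \right)}\right)^{2} = \left(12 + \left(-12 + 6 \cdot 1\right)\right)^{2} = \left(12 + \left(-12 + 6\right)\right)^{2} = \left(12 - 6\right)^{2} = 6^{2} = 36$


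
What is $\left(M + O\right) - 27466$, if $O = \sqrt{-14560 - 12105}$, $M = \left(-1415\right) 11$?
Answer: $-43031 + i \sqrt{26665} \approx -43031.0 + 163.29 i$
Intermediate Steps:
$M = -15565$
$O = i \sqrt{26665}$ ($O = \sqrt{-26665} = i \sqrt{26665} \approx 163.29 i$)
$\left(M + O\right) - 27466 = \left(-15565 + i \sqrt{26665}\right) - 27466 = -43031 + i \sqrt{26665}$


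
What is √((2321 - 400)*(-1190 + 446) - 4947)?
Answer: I*√1434171 ≈ 1197.6*I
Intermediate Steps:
√((2321 - 400)*(-1190 + 446) - 4947) = √(1921*(-744) - 4947) = √(-1429224 - 4947) = √(-1434171) = I*√1434171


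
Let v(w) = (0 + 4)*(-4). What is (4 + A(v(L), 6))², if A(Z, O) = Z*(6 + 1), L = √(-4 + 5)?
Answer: 11664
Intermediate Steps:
L = 1 (L = √1 = 1)
v(w) = -16 (v(w) = 4*(-4) = -16)
A(Z, O) = 7*Z (A(Z, O) = Z*7 = 7*Z)
(4 + A(v(L), 6))² = (4 + 7*(-16))² = (4 - 112)² = (-108)² = 11664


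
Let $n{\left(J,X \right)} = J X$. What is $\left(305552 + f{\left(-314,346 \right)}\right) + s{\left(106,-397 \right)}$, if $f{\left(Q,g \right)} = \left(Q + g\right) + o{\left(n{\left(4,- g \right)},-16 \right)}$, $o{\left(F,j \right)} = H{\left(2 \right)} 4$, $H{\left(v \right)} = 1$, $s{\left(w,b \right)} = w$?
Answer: $305694$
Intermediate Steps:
$o{\left(F,j \right)} = 4$ ($o{\left(F,j \right)} = 1 \cdot 4 = 4$)
$f{\left(Q,g \right)} = 4 + Q + g$ ($f{\left(Q,g \right)} = \left(Q + g\right) + 4 = 4 + Q + g$)
$\left(305552 + f{\left(-314,346 \right)}\right) + s{\left(106,-397 \right)} = \left(305552 + \left(4 - 314 + 346\right)\right) + 106 = \left(305552 + 36\right) + 106 = 305588 + 106 = 305694$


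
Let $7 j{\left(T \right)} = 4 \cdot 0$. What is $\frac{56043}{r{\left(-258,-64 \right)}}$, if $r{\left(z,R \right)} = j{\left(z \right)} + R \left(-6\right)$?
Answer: $\frac{18681}{128} \approx 145.95$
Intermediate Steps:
$j{\left(T \right)} = 0$ ($j{\left(T \right)} = \frac{4 \cdot 0}{7} = \frac{1}{7} \cdot 0 = 0$)
$r{\left(z,R \right)} = - 6 R$ ($r{\left(z,R \right)} = 0 + R \left(-6\right) = 0 - 6 R = - 6 R$)
$\frac{56043}{r{\left(-258,-64 \right)}} = \frac{56043}{\left(-6\right) \left(-64\right)} = \frac{56043}{384} = 56043 \cdot \frac{1}{384} = \frac{18681}{128}$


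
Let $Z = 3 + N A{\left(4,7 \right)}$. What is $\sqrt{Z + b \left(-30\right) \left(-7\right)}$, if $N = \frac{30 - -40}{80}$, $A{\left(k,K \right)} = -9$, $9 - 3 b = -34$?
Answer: $\frac{\sqrt{48082}}{4} \approx 54.819$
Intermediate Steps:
$b = \frac{43}{3}$ ($b = 3 - - \frac{34}{3} = 3 + \frac{34}{3} = \frac{43}{3} \approx 14.333$)
$N = \frac{7}{8}$ ($N = \left(30 + 40\right) \frac{1}{80} = 70 \cdot \frac{1}{80} = \frac{7}{8} \approx 0.875$)
$Z = - \frac{39}{8}$ ($Z = 3 + \frac{7}{8} \left(-9\right) = 3 - \frac{63}{8} = - \frac{39}{8} \approx -4.875$)
$\sqrt{Z + b \left(-30\right) \left(-7\right)} = \sqrt{- \frac{39}{8} + \frac{43}{3} \left(-30\right) \left(-7\right)} = \sqrt{- \frac{39}{8} - -3010} = \sqrt{- \frac{39}{8} + 3010} = \sqrt{\frac{24041}{8}} = \frac{\sqrt{48082}}{4}$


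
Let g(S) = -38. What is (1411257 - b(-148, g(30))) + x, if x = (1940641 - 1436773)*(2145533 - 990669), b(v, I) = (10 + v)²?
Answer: 581900406165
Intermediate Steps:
x = 581899013952 (x = 503868*1154864 = 581899013952)
(1411257 - b(-148, g(30))) + x = (1411257 - (10 - 148)²) + 581899013952 = (1411257 - 1*(-138)²) + 581899013952 = (1411257 - 1*19044) + 581899013952 = (1411257 - 19044) + 581899013952 = 1392213 + 581899013952 = 581900406165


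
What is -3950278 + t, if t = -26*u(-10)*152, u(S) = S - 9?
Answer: -3875190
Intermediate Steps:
u(S) = -9 + S
t = 75088 (t = -26*(-9 - 10)*152 = -26*(-19)*152 = 494*152 = 75088)
-3950278 + t = -3950278 + 75088 = -3875190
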